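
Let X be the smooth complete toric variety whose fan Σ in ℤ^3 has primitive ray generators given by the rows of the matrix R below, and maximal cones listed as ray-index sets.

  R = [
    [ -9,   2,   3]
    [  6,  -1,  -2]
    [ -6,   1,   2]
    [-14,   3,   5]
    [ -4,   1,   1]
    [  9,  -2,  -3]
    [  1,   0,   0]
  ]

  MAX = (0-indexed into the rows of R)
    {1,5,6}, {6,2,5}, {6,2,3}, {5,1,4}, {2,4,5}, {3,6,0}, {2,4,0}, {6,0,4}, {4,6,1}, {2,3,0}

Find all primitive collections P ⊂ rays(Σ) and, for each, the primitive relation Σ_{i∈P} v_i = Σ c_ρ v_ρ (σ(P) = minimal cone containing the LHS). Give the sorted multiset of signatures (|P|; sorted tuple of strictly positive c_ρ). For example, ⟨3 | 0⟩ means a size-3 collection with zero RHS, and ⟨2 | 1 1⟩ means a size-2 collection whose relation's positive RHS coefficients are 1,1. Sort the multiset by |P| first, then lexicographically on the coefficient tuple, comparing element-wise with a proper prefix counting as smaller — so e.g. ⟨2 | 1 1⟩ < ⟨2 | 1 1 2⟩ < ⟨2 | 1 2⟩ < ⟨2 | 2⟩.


Minimal non-faces — 9 found among 7 rays, 10 max cones:

  • {0,5}:  v_{0} + v_{5} = 0  ⇒ sig = ⟨2 | 0⟩
  • {1,2}:  v_{1} + v_{2} = 0  ⇒ sig = ⟨2 | 0⟩
  • {0,1}:  v_{0} + v_{1} = v_{4} + v_{6}  ⇒ sig = ⟨2 | 1 1⟩
  • {1,3}:  v_{1} + v_{3} = v_{0} + v_{6}  ⇒ sig = ⟨2 | 1 1⟩
  • {3,5}:  v_{3} + v_{5} = v_{2} + v_{6}  ⇒ sig = ⟨2 | 1 1⟩
  • {3,4}:  v_{3} + v_{4} = 2·v_{0}  ⇒ sig = ⟨2 | 2⟩
  • {0,2,6}:  v_{0} + v_{2} + v_{6} = v_{3}  ⇒ sig = ⟨3 | 1⟩
  • {2,4,6}:  v_{2} + v_{4} + v_{6} = v_{0}  ⇒ sig = ⟨3 | 1⟩
  • {4,5,6}:  v_{4} + v_{5} + v_{6} = v_{1}  ⇒ sig = ⟨3 | 1⟩

so the primitive-relation signature multiset is
    ⟨2 | 0⟩
    ⟨2 | 0⟩
    ⟨2 | 1 1⟩
    ⟨2 | 1 1⟩
    ⟨2 | 1 1⟩
    ⟨2 | 2⟩
    ⟨3 | 1⟩
    ⟨3 | 1⟩
    ⟨3 | 1⟩


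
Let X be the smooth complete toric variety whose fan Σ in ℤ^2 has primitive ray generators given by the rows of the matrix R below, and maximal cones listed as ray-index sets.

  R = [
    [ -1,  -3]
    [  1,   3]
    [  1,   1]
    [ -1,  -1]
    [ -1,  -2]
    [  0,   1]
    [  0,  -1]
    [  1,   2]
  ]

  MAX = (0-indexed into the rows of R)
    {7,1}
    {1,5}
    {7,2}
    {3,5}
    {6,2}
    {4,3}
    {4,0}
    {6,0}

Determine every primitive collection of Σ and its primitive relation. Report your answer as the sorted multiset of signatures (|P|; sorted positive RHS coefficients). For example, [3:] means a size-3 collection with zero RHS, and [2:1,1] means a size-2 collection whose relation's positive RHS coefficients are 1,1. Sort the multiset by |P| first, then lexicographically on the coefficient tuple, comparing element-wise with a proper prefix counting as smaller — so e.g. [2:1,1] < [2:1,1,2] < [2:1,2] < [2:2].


The 20 primitive collections of Σ (r=8, n=2):

  P={0,1}:  v_{0} + v_{1} = 0  so sig = [2:]
  P={2,3}:  v_{2} + v_{3} = 0  so sig = [2:]
  P={4,7}:  v_{4} + v_{7} = 0  so sig = [2:]
  P={5,6}:  v_{5} + v_{6} = 0  so sig = [2:]
  P={0,5}:  v_{0} + v_{5} = v_{4}  so sig = [2:1]
  P={0,7}:  v_{0} + v_{7} = v_{6}  so sig = [2:1]
  P={1,4}:  v_{1} + v_{4} = v_{5}  so sig = [2:1]
  P={1,6}:  v_{1} + v_{6} = v_{7}  so sig = [2:1]
  P={2,4}:  v_{2} + v_{4} = v_{6}  so sig = [2:1]
  P={2,5}:  v_{2} + v_{5} = v_{7}  so sig = [2:1]
  P={3,6}:  v_{3} + v_{6} = v_{4}  so sig = [2:1]
  P={3,7}:  v_{3} + v_{7} = v_{5}  so sig = [2:1]
  P={4,5}:  v_{4} + v_{5} = v_{3}  so sig = [2:1]
  P={4,6}:  v_{4} + v_{6} = v_{0}  so sig = [2:1]
  P={5,7}:  v_{5} + v_{7} = v_{1}  so sig = [2:1]
  P={6,7}:  v_{6} + v_{7} = v_{2}  so sig = [2:1]
  P={0,2}:  v_{0} + v_{2} = 2·v_{6}  so sig = [2:2]
  P={0,3}:  v_{0} + v_{3} = 2·v_{4}  so sig = [2:2]
  P={1,2}:  v_{1} + v_{2} = 2·v_{7}  so sig = [2:2]
  P={1,3}:  v_{1} + v_{3} = 2·v_{5}  so sig = [2:2]

Signatures (|P|; sorted positive RHS coefficients), sorted:
[[2:], [2:], [2:], [2:], [2:1], [2:1], [2:1], [2:1], [2:1], [2:1], [2:1], [2:1], [2:1], [2:1], [2:1], [2:1], [2:2], [2:2], [2:2], [2:2]]


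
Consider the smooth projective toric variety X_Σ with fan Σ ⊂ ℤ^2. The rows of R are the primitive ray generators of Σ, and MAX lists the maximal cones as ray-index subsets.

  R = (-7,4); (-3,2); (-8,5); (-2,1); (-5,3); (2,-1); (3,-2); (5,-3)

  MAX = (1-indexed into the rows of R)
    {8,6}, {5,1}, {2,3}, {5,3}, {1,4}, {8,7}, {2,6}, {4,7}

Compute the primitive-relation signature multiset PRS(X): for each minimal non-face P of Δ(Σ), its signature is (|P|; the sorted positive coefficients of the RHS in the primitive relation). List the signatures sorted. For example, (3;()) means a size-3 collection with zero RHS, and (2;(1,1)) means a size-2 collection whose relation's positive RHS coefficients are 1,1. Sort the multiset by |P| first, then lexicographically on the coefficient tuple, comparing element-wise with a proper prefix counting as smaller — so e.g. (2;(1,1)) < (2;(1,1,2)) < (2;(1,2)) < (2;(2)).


20 collections generate NE(X_Σ); each relation:

  P = {2,7}:  v_{2} + v_{7} = 0 ; sig = (2;())
  P = {4,6}:  v_{4} + v_{6} = 0 ; sig = (2;())
  P = {5,8}:  v_{5} + v_{8} = 0 ; sig = (2;())
  P = {1,6}:  v_{1} + v_{6} = v_{5} ; sig = (2;(1))
  P = {1,8}:  v_{1} + v_{8} = v_{4} ; sig = (2;(1))
  P = {2,4}:  v_{2} + v_{4} = v_{5} ; sig = (2;(1))
  P = {2,5}:  v_{2} + v_{5} = v_{3} ; sig = (2;(1))
  P = {2,8}:  v_{2} + v_{8} = v_{6} ; sig = (2;(1))
  P = {3,7}:  v_{3} + v_{7} = v_{5} ; sig = (2;(1))
  P = {3,8}:  v_{3} + v_{8} = v_{2} ; sig = (2;(1))
  P = {4,5}:  v_{4} + v_{5} = v_{1} ; sig = (2;(1))
  P = {4,8}:  v_{4} + v_{8} = v_{7} ; sig = (2;(1))
  P = {5,6}:  v_{5} + v_{6} = v_{2} ; sig = (2;(1))
  P = {5,7}:  v_{5} + v_{7} = v_{4} ; sig = (2;(1))
  P = {6,7}:  v_{6} + v_{7} = v_{8} ; sig = (2;(1))
  P = {1,2}:  v_{1} + v_{2} = 2·v_{5} ; sig = (2;(2))
  P = {1,7}:  v_{1} + v_{7} = 2·v_{4} ; sig = (2;(2))
  P = {3,4}:  v_{3} + v_{4} = 2·v_{5} ; sig = (2;(2))
  P = {3,6}:  v_{3} + v_{6} = 2·v_{2} ; sig = (2;(2))
  P = {1,3}:  v_{1} + v_{3} = 3·v_{5} ; sig = (2;(3))

Hence PRS(X_Σ) =
[(2;()), (2;()), (2;()), (2;(1)), (2;(1)), (2;(1)), (2;(1)), (2;(1)), (2;(1)), (2;(1)), (2;(1)), (2;(1)), (2;(1)), (2;(1)), (2;(1)), (2;(2)), (2;(2)), (2;(2)), (2;(2)), (2;(3))]


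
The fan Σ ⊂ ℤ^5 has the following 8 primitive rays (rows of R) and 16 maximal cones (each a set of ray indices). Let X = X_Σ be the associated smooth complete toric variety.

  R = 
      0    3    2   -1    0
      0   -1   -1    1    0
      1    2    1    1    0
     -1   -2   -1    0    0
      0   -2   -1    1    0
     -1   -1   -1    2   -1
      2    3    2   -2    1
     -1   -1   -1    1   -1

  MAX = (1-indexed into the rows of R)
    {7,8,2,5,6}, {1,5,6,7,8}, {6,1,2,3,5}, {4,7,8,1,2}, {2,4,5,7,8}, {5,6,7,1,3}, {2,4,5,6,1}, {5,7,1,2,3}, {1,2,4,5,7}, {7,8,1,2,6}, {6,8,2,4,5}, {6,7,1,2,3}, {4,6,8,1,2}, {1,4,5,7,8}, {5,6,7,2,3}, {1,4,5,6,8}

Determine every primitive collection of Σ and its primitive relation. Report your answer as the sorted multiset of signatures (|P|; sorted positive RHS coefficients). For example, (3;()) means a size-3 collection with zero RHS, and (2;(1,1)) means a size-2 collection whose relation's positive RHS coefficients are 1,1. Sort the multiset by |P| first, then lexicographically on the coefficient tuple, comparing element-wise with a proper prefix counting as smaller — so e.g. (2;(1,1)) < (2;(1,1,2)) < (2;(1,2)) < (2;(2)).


The 5 primitive collections of Σ (r=8, n=5):

  P={3,4}:  v_{3} + v_{4} = v_{1} + v_{2} + v_{5}  so sig = (2;(1,1,1))
  P={3,8}:  v_{3} + v_{8} = 2·v_{6} + v_{7}  so sig = (2;(1,2))
  P={4,6,7}:  v_{4} + v_{6} + v_{7} = 0  so sig = (3;())
  P={1,2,5,8}:  v_{1} + v_{2} + v_{5} + v_{8} = v_{6}  so sig = (4;(1))
  P={1,2,5,6,7}:  v_{1} + v_{2} + v_{5} + v_{6} + v_{7} = v_{3}  so sig = (5;(1))

Sorted signature multiset PRS(X):
    (2;(1,1,1))
    (2;(1,2))
    (3;())
    (4;(1))
    (5;(1))


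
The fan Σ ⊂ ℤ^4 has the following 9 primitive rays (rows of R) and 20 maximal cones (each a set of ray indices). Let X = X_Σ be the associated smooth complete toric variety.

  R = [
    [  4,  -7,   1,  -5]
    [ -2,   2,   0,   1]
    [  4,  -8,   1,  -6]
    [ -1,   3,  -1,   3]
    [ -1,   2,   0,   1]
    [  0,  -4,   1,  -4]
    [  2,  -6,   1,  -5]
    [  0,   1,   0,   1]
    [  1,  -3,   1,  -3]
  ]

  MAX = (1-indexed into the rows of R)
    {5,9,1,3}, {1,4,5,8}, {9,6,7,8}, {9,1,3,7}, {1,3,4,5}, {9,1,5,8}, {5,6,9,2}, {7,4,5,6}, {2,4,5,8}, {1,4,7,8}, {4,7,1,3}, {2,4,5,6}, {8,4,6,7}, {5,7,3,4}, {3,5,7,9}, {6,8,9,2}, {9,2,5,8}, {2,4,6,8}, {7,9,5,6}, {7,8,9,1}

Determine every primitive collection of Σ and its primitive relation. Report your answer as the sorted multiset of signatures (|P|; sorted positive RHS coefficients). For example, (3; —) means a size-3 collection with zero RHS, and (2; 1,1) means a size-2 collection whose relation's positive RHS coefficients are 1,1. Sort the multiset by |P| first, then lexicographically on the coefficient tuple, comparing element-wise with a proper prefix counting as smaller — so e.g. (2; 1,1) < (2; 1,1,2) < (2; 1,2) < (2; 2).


Minimal non-faces — 10 found among 9 rays, 20 max cones:

  P={4,9}:  v_{4} + v_{9} = 0 — sig = (2; —)
  P={2,3}:  v_{2} + v_{3} = v_{7} — sig = (2; 1)
  P={2,7}:  v_{2} + v_{7} = v_{6} — sig = (2; 1)
  P={3,8}:  v_{3} + v_{8} = v_{1} — sig = (2; 1)
  P={1,2}:  v_{1} + v_{2} = v_{7} + v_{8} — sig = (2; 1,1)
  P={1,6}:  v_{1} + v_{6} = 2·v_{7} + v_{8} — sig = (2; 1,2)
  P={3,6}:  v_{3} + v_{6} = 2·v_{7} — sig = (2; 2)
  P={5,7,8}:  v_{5} + v_{7} + v_{8} = v_{9} — sig = (3; 1)
  P={1,5,7}:  v_{1} + v_{5} + v_{7} = v_{3} + v_{9} — sig = (3; 1,1)
  P={5,6,8}:  v_{5} + v_{6} + v_{8} = v_{2} + v_{9} — sig = (3; 1,1)

Signatures (|P|; sorted positive RHS coefficients), sorted:
    |P|=2: 7 collections, coeffs (), (1), (1), (1), (1,1), (1,2), (2)
    |P|=3: 3 collections, coeffs (1), (1,1), (1,1)


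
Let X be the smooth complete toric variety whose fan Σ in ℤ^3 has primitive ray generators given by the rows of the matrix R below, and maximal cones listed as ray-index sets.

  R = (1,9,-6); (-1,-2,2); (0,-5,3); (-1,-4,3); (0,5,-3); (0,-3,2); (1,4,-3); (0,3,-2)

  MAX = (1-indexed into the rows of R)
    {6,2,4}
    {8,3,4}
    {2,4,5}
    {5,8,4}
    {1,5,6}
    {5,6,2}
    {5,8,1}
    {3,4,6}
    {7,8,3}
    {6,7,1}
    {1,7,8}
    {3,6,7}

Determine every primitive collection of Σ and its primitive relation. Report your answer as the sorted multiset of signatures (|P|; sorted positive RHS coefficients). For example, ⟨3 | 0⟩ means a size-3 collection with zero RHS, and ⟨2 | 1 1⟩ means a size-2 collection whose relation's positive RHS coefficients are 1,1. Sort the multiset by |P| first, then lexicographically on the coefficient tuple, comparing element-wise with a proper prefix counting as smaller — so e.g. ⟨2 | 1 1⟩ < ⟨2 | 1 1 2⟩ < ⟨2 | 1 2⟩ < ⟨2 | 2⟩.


11 collections generate NE(X_Σ); each relation:

  • {3,5}:  v_{3} + v_{5} = 0  ⇒ sig = ⟨2 | 0⟩
  • {4,7}:  v_{4} + v_{7} = 0  ⇒ sig = ⟨2 | 0⟩
  • {6,8}:  v_{6} + v_{8} = 0  ⇒ sig = ⟨2 | 0⟩
  • {1,3}:  v_{1} + v_{3} = v_{7}  ⇒ sig = ⟨2 | 1⟩
  • {1,4}:  v_{1} + v_{4} = v_{5}  ⇒ sig = ⟨2 | 1⟩
  • {5,7}:  v_{5} + v_{7} = v_{1}  ⇒ sig = ⟨2 | 1⟩
  • {2,3}:  v_{2} + v_{3} = v_{4} + v_{6}  ⇒ sig = ⟨2 | 1 1⟩
  • {2,7}:  v_{2} + v_{7} = v_{5} + v_{6}  ⇒ sig = ⟨2 | 1 1⟩
  • {2,8}:  v_{2} + v_{8} = v_{4} + v_{5}  ⇒ sig = ⟨2 | 1 1⟩
  • {1,2}:  v_{1} + v_{2} = 2·v_{5} + v_{6}  ⇒ sig = ⟨2 | 1 2⟩
  • {4,5,6}:  v_{4} + v_{5} + v_{6} = v_{2}  ⇒ sig = ⟨3 | 1⟩

Signatures (|P|; sorted positive RHS coefficients), sorted:
[⟨2 | 0⟩, ⟨2 | 0⟩, ⟨2 | 0⟩, ⟨2 | 1⟩, ⟨2 | 1⟩, ⟨2 | 1⟩, ⟨2 | 1 1⟩, ⟨2 | 1 1⟩, ⟨2 | 1 1⟩, ⟨2 | 1 2⟩, ⟨3 | 1⟩]


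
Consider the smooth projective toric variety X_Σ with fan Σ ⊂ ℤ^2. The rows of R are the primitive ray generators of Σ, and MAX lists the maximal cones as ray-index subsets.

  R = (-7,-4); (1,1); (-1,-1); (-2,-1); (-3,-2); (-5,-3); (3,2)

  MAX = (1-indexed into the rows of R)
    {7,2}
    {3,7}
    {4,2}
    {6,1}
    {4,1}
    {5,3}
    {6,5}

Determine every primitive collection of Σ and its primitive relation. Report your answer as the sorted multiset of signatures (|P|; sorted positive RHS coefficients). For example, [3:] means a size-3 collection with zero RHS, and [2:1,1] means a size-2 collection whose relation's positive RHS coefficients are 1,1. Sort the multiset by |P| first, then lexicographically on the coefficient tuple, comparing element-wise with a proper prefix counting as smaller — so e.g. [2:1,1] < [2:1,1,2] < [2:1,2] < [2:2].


14 minimal non-faces of Δ(Σ) (on 7 rays):

  P={2,3}:  v_{2} + v_{3} = 0  so sig = [2:]
  P={5,7}:  v_{5} + v_{7} = 0  so sig = [2:]
  P={2,5}:  v_{2} + v_{5} = v_{4}  so sig = [2:1]
  P={3,4}:  v_{3} + v_{4} = v_{5}  so sig = [2:1]
  P={4,5}:  v_{4} + v_{5} = v_{6}  so sig = [2:1]
  P={4,6}:  v_{4} + v_{6} = v_{1}  so sig = [2:1]
  P={4,7}:  v_{4} + v_{7} = v_{2}  so sig = [2:1]
  P={6,7}:  v_{6} + v_{7} = v_{4}  so sig = [2:1]
  P={1,3}:  v_{1} + v_{3} = v_{5} + v_{6}  so sig = [2:1,1]
  P={1,5}:  v_{1} + v_{5} = 2·v_{6}  so sig = [2:2]
  P={1,7}:  v_{1} + v_{7} = 2·v_{4}  so sig = [2:2]
  P={2,6}:  v_{2} + v_{6} = 2·v_{4}  so sig = [2:2]
  P={3,6}:  v_{3} + v_{6} = 2·v_{5}  so sig = [2:2]
  P={1,2}:  v_{1} + v_{2} = 3·v_{4}  so sig = [2:3]

Signatures (|P|; sorted positive RHS coefficients), sorted:
{ [2:] ×2,  [2:1] ×6,  [2:1,1],  [2:2] ×4,  [2:3] }


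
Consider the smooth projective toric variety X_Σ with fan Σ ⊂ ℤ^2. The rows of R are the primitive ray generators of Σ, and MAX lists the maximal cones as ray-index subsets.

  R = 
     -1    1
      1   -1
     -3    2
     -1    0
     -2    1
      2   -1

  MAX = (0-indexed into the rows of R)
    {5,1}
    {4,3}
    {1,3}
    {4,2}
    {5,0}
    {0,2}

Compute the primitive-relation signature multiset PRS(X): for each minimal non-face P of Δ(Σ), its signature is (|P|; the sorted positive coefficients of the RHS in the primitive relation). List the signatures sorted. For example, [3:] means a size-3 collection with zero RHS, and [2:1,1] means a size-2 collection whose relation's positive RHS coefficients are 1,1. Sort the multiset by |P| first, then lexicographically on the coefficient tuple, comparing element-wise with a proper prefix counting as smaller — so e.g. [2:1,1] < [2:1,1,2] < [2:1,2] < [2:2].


Δ(Σ) — 6 vertices, 9 min non-faces:

  P={0,1}:  v_{0} + v_{1} = 0  ⇒ sig = [2:]
  P={4,5}:  v_{4} + v_{5} = 0  ⇒ sig = [2:]
  P={0,3}:  v_{0} + v_{3} = v_{4}  ⇒ sig = [2:1]
  P={0,4}:  v_{0} + v_{4} = v_{2}  ⇒ sig = [2:1]
  P={1,2}:  v_{1} + v_{2} = v_{4}  ⇒ sig = [2:1]
  P={1,4}:  v_{1} + v_{4} = v_{3}  ⇒ sig = [2:1]
  P={2,5}:  v_{2} + v_{5} = v_{0}  ⇒ sig = [2:1]
  P={3,5}:  v_{3} + v_{5} = v_{1}  ⇒ sig = [2:1]
  P={2,3}:  v_{2} + v_{3} = 2·v_{4}  ⇒ sig = [2:2]

so the primitive-relation signature multiset is
{ [2:] ×2,  [2:1] ×6,  [2:2] }


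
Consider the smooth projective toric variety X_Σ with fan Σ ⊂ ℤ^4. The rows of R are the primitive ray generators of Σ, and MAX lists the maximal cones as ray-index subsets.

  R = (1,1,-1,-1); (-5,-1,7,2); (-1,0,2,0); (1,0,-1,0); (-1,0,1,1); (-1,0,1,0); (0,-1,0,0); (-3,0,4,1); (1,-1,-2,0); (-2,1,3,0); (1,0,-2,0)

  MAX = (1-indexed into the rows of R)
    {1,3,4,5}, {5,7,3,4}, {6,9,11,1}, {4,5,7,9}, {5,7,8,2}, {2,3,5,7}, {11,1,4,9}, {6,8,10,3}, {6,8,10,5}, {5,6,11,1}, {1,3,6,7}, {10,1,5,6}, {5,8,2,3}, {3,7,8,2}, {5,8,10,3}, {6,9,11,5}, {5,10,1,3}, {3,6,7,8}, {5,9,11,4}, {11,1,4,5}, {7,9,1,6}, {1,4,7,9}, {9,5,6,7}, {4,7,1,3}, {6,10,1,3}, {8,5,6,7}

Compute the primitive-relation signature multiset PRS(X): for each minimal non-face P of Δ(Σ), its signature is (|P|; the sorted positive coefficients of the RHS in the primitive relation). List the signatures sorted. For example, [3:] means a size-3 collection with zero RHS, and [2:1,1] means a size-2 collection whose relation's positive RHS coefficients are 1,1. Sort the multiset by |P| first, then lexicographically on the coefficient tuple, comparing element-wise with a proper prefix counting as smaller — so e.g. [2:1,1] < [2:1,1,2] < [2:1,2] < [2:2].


Primitive collections (22):

  • {3,11}:  v_{3} + v_{11} = 0  ⇒ sig = [2:]
  • {4,6}:  v_{4} + v_{6} = 0  ⇒ sig = [2:]
  • {1,8}:  v_{1} + v_{8} = v_{10}  ⇒ sig = [2:1]
  • {3,9}:  v_{3} + v_{9} = v_{7}  ⇒ sig = [2:1]
  • {7,11}:  v_{7} + v_{11} = v_{9}  ⇒ sig = [2:1]
  • {9,10}:  v_{9} + v_{10} = v_{6}  ⇒ sig = [2:1]
  • {1,2}:  v_{1} + v_{2} = v_{3} + v_{8}  ⇒ sig = [2:1,1]
  • {4,8}:  v_{4} + v_{8} = v_{3} + v_{5}  ⇒ sig = [2:1,1]
  • {7,10}:  v_{7} + v_{10} = v_{3} + v_{6}  ⇒ sig = [2:1,1]
  • {8,11}:  v_{8} + v_{11} = v_{5} + v_{6}  ⇒ sig = [2:1,1]
  • {2,11}:  v_{2} + v_{11} = v_{5} + v_{7} + v_{8}  ⇒ sig = [2:1,1,1]
  • {4,10}:  v_{4} + v_{10} = v_{1} + v_{3} + v_{5}  ⇒ sig = [2:1,1,1]
  • {8,9}:  v_{8} + v_{9} = v_{5} + v_{6} + v_{7}  ⇒ sig = [2:1,1,1]
  • {10,11}:  v_{10} + v_{11} = v_{1} + v_{5} + v_{6}  ⇒ sig = [2:1,1,1]
  • {2,9}:  v_{2} + v_{9} = v_{5} + 2·v_{7} + v_{8}  ⇒ sig = [2:1,1,2]
  • {2,6}:  v_{2} + v_{6} = v_{7} + 2·v_{8}  ⇒ sig = [2:1,2]
  • {2,10}:  v_{2} + v_{10} = v_{3} + 2·v_{8}  ⇒ sig = [2:1,2]
  • {2,4}:  v_{2} + v_{4} = 2·v_{3} + 2·v_{5} + v_{7}  ⇒ sig = [2:1,2,2]
  • {1,5,7}:  v_{1} + v_{5} + v_{7} = 0  ⇒ sig = [3:]
  • {1,5,9}:  v_{1} + v_{5} + v_{9} = v_{11}  ⇒ sig = [3:1]
  • {3,5,6}:  v_{3} + v_{5} + v_{6} = v_{8}  ⇒ sig = [3:1]
  • {3,5,7,8}:  v_{3} + v_{5} + v_{7} + v_{8} = v_{2}  ⇒ sig = [4:1]

Hence PRS(X_Σ) =
    |P|=2: 18 collections, coeffs (), (), (1), (1), (1), (1), (1,1), (1,1), (1,1), (1,1), (1,1,1), (1,1,1), (1,1,1), (1,1,1), (1,1,2), (1,2), (1,2), (1,2,2)
    |P|=3: 3 collections, coeffs (), (1), (1)
    |P|=4: 1 collection, coeffs (1)


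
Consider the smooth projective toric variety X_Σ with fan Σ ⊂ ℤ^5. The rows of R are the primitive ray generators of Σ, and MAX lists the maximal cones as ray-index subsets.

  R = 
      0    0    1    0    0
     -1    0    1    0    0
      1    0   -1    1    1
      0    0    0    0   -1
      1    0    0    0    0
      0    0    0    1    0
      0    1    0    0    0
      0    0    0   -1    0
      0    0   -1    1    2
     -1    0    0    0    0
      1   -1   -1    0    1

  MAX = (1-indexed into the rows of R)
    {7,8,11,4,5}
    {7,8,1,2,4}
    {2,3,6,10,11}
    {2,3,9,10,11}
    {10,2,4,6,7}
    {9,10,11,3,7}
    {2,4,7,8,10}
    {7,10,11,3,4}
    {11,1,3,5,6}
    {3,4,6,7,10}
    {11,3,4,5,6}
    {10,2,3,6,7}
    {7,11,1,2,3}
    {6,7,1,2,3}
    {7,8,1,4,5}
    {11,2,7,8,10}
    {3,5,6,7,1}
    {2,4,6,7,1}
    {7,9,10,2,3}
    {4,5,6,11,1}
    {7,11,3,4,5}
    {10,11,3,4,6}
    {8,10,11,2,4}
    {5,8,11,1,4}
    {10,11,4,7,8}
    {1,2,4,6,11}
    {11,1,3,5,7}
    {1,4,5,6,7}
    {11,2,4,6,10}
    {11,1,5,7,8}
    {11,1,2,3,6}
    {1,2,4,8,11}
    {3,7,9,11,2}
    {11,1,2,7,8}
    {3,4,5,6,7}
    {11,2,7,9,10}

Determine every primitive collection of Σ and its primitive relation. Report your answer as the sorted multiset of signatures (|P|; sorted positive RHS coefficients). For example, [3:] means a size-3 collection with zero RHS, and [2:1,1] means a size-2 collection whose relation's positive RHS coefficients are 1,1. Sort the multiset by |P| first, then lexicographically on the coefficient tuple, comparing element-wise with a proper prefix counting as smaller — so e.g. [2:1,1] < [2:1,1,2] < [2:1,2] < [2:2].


16 collections generate NE(X_Σ); each relation:

  • {5,10}:  v_{5} + v_{10} = 0 ; sig = [2:]
  • {6,8}:  v_{6} + v_{8} = 0 ; sig = [2:]
  • {1,10}:  v_{1} + v_{10} = v_{2} ; sig = [2:1]
  • {2,5}:  v_{2} + v_{5} = v_{1} ; sig = [2:1]
  • {3,8}:  v_{3} + v_{8} = v_{7} + v_{11} ; sig = [2:1,1]
  • {4,9}:  v_{4} + v_{9} = v_{3} + v_{10} ; sig = [2:1,1]
  • {5,9}:  v_{5} + v_{9} = v_{2} + v_{3} + v_{7} + v_{11} ; sig = [2:1,1,1,1]
  • {1,9}:  v_{1} + v_{9} = 2·v_{2} + v_{3} + v_{7} + v_{11} ; sig = [2:1,1,1,2]
  • {6,9}:  v_{6} + v_{9} = v_{2} + 2·v_{3} + v_{10} ; sig = [2:1,1,2]
  • {8,9}:  v_{8} + v_{9} = v_{2} + 2·v_{7} + v_{10} + 2·v_{11} ; sig = [2:1,1,2,2]
  • {2,3,4}:  v_{2} + v_{3} + v_{4} = v_{6} ; sig = [3:1]
  • {6,7,11}:  v_{6} + v_{7} + v_{11} = v_{3} ; sig = [3:1]
  • {1,3,4}:  v_{1} + v_{3} + v_{4} = v_{5} + v_{6} ; sig = [3:1,1]
  • {2,4,7,11}:  v_{2} + v_{4} + v_{7} + v_{11} = 0 ; sig = [4:]
  • {1,4,7,11}:  v_{1} + v_{4} + v_{7} + v_{11} = v_{5} ; sig = [4:1]
  • {2,3,7,10,11}:  v_{2} + v_{3} + v_{7} + v_{10} + v_{11} = v_{9} ; sig = [5:1]

Hence PRS(X_Σ) =
[[2:], [2:], [2:1], [2:1], [2:1,1], [2:1,1], [2:1,1,1,1], [2:1,1,1,2], [2:1,1,2], [2:1,1,2,2], [3:1], [3:1], [3:1,1], [4:], [4:1], [5:1]]


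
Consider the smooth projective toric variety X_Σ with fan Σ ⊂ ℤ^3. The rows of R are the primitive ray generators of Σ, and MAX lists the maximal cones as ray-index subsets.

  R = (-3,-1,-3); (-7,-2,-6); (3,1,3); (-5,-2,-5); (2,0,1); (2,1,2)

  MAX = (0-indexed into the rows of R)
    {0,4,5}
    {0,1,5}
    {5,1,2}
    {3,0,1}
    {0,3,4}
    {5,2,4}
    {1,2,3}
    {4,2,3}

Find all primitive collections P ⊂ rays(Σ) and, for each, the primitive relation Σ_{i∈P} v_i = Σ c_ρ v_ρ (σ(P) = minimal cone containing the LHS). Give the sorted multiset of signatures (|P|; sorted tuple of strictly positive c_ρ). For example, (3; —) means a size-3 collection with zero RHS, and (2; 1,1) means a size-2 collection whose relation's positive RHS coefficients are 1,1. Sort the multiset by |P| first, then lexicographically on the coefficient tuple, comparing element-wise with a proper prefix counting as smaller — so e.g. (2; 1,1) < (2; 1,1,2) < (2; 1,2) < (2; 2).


Δ(Σ) — 6 vertices, 3 min non-faces:

  P={0,2}:  v_{0} + v_{2} = 0  →  sig = (2; —)
  P={1,4}:  v_{1} + v_{4} = v_{3}  →  sig = (2; 1)
  P={3,5}:  v_{3} + v_{5} = v_{0}  →  sig = (2; 1)

Hence PRS(X_Σ) =
    (2; —)
    (2; 1)
    (2; 1)


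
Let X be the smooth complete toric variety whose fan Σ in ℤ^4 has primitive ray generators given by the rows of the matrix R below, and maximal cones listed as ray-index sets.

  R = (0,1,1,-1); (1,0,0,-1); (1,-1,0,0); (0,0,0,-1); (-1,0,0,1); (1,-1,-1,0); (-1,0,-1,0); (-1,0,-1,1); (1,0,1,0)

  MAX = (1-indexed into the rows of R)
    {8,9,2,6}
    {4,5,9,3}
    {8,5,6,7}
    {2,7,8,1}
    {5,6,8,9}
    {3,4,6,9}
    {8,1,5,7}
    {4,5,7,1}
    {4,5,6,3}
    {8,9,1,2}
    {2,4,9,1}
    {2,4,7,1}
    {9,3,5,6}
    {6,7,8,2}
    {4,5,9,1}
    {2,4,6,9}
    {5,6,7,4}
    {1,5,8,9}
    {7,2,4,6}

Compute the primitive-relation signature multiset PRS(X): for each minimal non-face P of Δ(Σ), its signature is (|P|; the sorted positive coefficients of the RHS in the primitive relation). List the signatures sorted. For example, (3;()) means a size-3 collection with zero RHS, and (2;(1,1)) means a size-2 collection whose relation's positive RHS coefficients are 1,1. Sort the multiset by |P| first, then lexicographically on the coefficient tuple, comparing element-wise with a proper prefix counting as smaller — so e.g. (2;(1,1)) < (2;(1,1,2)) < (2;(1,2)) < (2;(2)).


The 9 primitive collections of Σ (r=9, n=4):

  • {2,5}:  v_{2} + v_{5} = 0  ⇒ sig = (2;())
  • {7,9}:  v_{7} + v_{9} = 0  ⇒ sig = (2;())
  • {1,6}:  v_{1} + v_{6} = v_{2}  ⇒ sig = (2;(1))
  • {4,8}:  v_{4} + v_{8} = v_{7}  ⇒ sig = (2;(1))
  • {1,3}:  v_{1} + v_{3} = v_{4} + v_{9}  ⇒ sig = (2;(1,1))
  • {3,8}:  v_{3} + v_{8} = v_{5} + v_{6}  ⇒ sig = (2;(1,1))
  • {2,3}:  v_{2} + v_{3} = v_{4} + v_{6} + v_{9}  ⇒ sig = (2;(1,1,1))
  • {3,7}:  v_{3} + v_{7} = v_{4} + v_{5} + v_{6}  ⇒ sig = (2;(1,1,1))
  • {4,5,6,9}:  v_{4} + v_{5} + v_{6} + v_{9} = v_{3}  ⇒ sig = (4;(1))

Sorted signature multiset PRS(X):
[(2;()), (2;()), (2;(1)), (2;(1)), (2;(1,1)), (2;(1,1)), (2;(1,1,1)), (2;(1,1,1)), (4;(1))]


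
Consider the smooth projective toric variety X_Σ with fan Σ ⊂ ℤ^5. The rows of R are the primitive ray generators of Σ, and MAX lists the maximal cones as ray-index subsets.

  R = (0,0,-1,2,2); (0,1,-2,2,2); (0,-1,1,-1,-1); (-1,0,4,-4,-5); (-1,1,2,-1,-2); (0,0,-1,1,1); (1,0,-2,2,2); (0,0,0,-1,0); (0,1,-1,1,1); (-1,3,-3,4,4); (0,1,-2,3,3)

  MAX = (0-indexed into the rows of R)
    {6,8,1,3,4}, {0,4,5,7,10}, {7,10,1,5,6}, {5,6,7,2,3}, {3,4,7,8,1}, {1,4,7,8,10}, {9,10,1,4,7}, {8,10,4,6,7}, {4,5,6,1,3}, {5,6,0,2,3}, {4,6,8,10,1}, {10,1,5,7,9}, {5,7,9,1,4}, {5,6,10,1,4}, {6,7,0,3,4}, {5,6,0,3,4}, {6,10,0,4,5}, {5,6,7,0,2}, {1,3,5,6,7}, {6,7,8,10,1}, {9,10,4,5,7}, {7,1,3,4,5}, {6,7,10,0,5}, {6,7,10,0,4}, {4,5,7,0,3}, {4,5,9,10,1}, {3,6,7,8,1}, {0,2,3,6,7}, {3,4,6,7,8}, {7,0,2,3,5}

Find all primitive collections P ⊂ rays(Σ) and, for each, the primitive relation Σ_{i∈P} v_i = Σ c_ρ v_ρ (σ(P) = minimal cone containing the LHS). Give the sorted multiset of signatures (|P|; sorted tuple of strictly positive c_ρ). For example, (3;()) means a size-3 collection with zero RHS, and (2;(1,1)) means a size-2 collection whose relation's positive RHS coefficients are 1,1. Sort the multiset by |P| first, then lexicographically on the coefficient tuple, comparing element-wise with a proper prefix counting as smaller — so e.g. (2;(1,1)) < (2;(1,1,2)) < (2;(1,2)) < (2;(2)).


17 minimal non-faces of Δ(Σ) (on 11 rays):

  P = {2,8}:  v_{2} + v_{8} = 0  →  sig = (2;())
  P = {0,8}:  v_{0} + v_{8} = v_{10}  →  sig = (2;(1))
  P = {1,2}:  v_{1} + v_{2} = v_{5}  →  sig = (2;(1))
  P = {2,10}:  v_{2} + v_{10} = v_{0}  →  sig = (2;(1))
  P = {3,10}:  v_{3} + v_{10} = v_{4}  →  sig = (2;(1))
  P = {5,8}:  v_{5} + v_{8} = v_{1}  →  sig = (2;(1))
  P = {0,1}:  v_{0} + v_{1} = v_{5} + v_{10}  →  sig = (2;(1,1))
  P = {2,4}:  v_{2} + v_{4} = v_{0} + v_{3}  →  sig = (2;(1,1))
  P = {6,9}:  v_{6} + v_{9} = v_{1} + v_{8} + v_{10}  →  sig = (2;(1,1,1))
  P = {2,9}:  v_{2} + v_{9} = v_{4} + 2·v_{5} + v_{7} + v_{10}  →  sig = (2;(1,1,1,2))
  P = {3,9}:  v_{3} + v_{9} = v_{1} + 2·v_{4} + v_{5} + v_{7}  →  sig = (2;(1,1,1,2))
  P = {8,9}:  v_{8} + v_{9} = 2·v_{1} + v_{4} + v_{7} + v_{10}  →  sig = (2;(1,1,1,2))
  P = {0,9}:  v_{0} + v_{9} = v_{4} + 2·v_{5} + v_{7} + 2·v_{10}  →  sig = (2;(1,1,2,2))
  P = {4,5,6,7}:  v_{4} + v_{5} + v_{6} + v_{7} = v_{8}  →  sig = (4;(1))
  P = {1,4,6,7}:  v_{1} + v_{4} + v_{6} + v_{7} = 2·v_{8}  →  sig = (4;(2))
  P = {0,3,5,6,7}:  v_{0} + v_{3} + v_{5} + v_{6} + v_{7} = 0  →  sig = (5;())
  P = {1,4,5,7,10}:  v_{1} + v_{4} + v_{5} + v_{7} + v_{10} = v_{9}  →  sig = (5;(1))

Signatures (|P|; sorted positive RHS coefficients), sorted:
    |P|=2: 13 collections, coeffs (), (1), (1), (1), (1), (1), (1,1), (1,1), (1,1,1), (1,1,1,2), (1,1,1,2), (1,1,1,2), (1,1,2,2)
    |P|=4: 2 collections, coeffs (1), (2)
    |P|=5: 2 collections, coeffs (), (1)


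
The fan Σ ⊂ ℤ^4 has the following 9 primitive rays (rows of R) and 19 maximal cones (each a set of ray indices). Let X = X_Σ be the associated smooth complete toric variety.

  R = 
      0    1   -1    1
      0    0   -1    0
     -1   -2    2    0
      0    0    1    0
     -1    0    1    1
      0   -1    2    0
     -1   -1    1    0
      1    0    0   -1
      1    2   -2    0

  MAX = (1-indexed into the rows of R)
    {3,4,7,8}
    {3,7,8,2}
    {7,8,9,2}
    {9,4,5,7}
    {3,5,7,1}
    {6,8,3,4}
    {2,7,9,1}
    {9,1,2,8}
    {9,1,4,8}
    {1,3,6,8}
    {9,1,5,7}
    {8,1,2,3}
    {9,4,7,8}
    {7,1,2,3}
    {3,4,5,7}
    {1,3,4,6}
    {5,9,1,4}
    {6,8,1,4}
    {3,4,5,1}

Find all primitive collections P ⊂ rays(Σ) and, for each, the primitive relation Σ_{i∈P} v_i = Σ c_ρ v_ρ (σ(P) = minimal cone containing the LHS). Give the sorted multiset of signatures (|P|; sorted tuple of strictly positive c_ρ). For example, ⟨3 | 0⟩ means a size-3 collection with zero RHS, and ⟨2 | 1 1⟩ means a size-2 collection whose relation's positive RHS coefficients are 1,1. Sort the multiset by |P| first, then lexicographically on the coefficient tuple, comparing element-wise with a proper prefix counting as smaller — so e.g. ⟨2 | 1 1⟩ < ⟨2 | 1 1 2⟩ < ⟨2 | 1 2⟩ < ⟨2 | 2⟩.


11 minimal non-faces of Δ(Σ) (on 9 rays):

  P={2,4}:  v_{2} + v_{4} = 0 ; sig = ⟨2 | 0⟩
  P={3,9}:  v_{3} + v_{9} = 0 ; sig = ⟨2 | 0⟩
  P={5,8}:  v_{5} + v_{8} = v_{4} ; sig = ⟨2 | 1⟩
  P={2,5}:  v_{2} + v_{5} = v_{1} + v_{7} ; sig = ⟨2 | 1 1⟩
  P={6,7}:  v_{6} + v_{7} = v_{3} + v_{4} ; sig = ⟨2 | 1 1⟩
  P={2,6}:  v_{2} + v_{6} = v_{1} + v_{3} + v_{8} ; sig = ⟨2 | 1 1 1⟩
  P={6,9}:  v_{6} + v_{9} = v_{1} + v_{4} + v_{8} ; sig = ⟨2 | 1 1 1⟩
  P={5,6}:  v_{5} + v_{6} = v_{1} + v_{3} + 2·v_{4} ; sig = ⟨2 | 1 1 2⟩
  P={1,7,8}:  v_{1} + v_{7} + v_{8} = 0 ; sig = ⟨3 | 0⟩
  P={1,4,7}:  v_{1} + v_{4} + v_{7} = v_{5} ; sig = ⟨3 | 1⟩
  P={1,3,4,8}:  v_{1} + v_{3} + v_{4} + v_{8} = v_{6} ; sig = ⟨4 | 1⟩

Signatures (|P|; sorted positive RHS coefficients), sorted:
{ ⟨2 | 0⟩ ×2,  ⟨2 | 1⟩,  ⟨2 | 1 1⟩ ×2,  ⟨2 | 1 1 1⟩ ×2,  ⟨2 | 1 1 2⟩,  ⟨3 | 0⟩,  ⟨3 | 1⟩,  ⟨4 | 1⟩ }


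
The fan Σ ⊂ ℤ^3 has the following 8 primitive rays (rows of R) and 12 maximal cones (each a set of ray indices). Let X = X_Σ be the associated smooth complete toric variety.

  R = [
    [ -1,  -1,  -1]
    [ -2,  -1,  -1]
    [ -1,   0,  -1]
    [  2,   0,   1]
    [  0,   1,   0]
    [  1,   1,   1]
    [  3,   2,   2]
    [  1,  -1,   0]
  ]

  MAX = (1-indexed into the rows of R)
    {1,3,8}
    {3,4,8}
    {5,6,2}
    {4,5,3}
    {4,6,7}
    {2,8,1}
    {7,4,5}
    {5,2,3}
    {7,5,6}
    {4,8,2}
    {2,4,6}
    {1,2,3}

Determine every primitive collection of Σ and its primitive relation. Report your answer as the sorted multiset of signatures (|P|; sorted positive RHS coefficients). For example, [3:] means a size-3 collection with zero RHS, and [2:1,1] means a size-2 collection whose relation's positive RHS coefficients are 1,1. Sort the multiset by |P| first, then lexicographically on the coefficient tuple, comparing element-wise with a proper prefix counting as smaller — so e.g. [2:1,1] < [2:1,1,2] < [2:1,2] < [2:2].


Σ has 14 primitive collections:

  P = {1,6}:  v_{1} + v_{6} = 0 — sig = [2:]
  P = {1,4}:  v_{1} + v_{4} = v_{8} — sig = [2:1]
  P = {1,5}:  v_{1} + v_{5} = v_{3} — sig = [2:1]
  P = {2,7}:  v_{2} + v_{7} = v_{6} — sig = [2:1]
  P = {3,6}:  v_{3} + v_{6} = v_{5} — sig = [2:1]
  P = {6,8}:  v_{6} + v_{8} = v_{4} — sig = [2:1]
  P = {1,7}:  v_{1} + v_{7} = v_{4} + v_{5} — sig = [2:1,1]
  P = {5,8}:  v_{5} + v_{8} = v_{3} + v_{4} — sig = [2:1,1]
  P = {3,7}:  v_{3} + v_{7} = v_{4} + 2·v_{5} — sig = [2:1,2]
  P = {7,8}:  v_{7} + v_{8} = 2·v_{4} + v_{5} — sig = [2:1,2]
  P = {2,4,5}:  v_{2} + v_{4} + v_{5} = 0 — sig = [3:]
  P = {2,3,4}:  v_{2} + v_{3} + v_{4} = v_{1} — sig = [3:1]
  P = {4,5,6}:  v_{4} + v_{5} + v_{6} = v_{7} — sig = [3:1]
  P = {2,3,8}:  v_{2} + v_{3} + v_{8} = 2·v_{1} — sig = [3:2]

Signatures (|P|; sorted positive RHS coefficients), sorted:
    [2:]
    [2:1]
    [2:1]
    [2:1]
    [2:1]
    [2:1]
    [2:1,1]
    [2:1,1]
    [2:1,2]
    [2:1,2]
    [3:]
    [3:1]
    [3:1]
    [3:2]


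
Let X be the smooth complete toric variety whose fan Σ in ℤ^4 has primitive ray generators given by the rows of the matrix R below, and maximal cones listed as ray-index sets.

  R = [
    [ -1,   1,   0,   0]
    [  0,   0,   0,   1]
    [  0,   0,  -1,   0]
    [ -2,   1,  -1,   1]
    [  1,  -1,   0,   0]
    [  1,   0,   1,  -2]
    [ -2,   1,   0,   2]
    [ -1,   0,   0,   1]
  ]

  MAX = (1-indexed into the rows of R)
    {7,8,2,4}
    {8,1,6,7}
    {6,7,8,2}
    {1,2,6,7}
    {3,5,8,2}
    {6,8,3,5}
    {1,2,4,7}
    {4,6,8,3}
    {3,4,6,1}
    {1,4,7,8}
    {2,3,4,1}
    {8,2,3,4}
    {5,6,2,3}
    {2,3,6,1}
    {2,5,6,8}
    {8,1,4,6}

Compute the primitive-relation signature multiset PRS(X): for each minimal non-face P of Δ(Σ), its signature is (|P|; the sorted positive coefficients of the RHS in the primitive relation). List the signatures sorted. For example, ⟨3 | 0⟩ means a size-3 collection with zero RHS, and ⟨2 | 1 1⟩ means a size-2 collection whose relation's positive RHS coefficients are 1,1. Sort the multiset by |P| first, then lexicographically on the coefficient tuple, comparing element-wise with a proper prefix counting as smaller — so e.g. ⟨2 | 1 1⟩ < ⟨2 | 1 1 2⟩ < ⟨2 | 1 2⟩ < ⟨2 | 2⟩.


Minimal non-faces — 9 found among 8 rays, 16 max cones:

  {1,5}:  v_{1} + v_{5} = 0 — sig = ⟨2 | 0⟩
  {3,7}:  v_{3} + v_{7} = v_{2} + v_{4} — sig = ⟨2 | 1 1⟩
  {4,5}:  v_{4} + v_{5} = v_{3} + v_{8} — sig = ⟨2 | 1 1⟩
  {5,7}:  v_{5} + v_{7} = v_{2} + v_{8} — sig = ⟨2 | 1 1⟩
  {1,2,8}:  v_{1} + v_{2} + v_{8} = v_{7} — sig = ⟨3 | 1⟩
  {1,3,8}:  v_{1} + v_{3} + v_{8} = v_{4} — sig = ⟨3 | 1⟩
  {2,4,6}:  v_{2} + v_{4} + v_{6} = v_{1} — sig = ⟨3 | 1⟩
  {4,6,7}:  v_{4} + v_{6} + v_{7} = 2·v_{1} + v_{8} — sig = ⟨3 | 1 2⟩
  {2,3,6,8}:  v_{2} + v_{3} + v_{6} + v_{8} = 0 — sig = ⟨4 | 0⟩

Sorted signature multiset PRS(X):
    |P|=2: 4 collections, coeffs (), (1,1), (1,1), (1,1)
    |P|=3: 4 collections, coeffs (1), (1), (1), (1,2)
    |P|=4: 1 collection, coeffs ()


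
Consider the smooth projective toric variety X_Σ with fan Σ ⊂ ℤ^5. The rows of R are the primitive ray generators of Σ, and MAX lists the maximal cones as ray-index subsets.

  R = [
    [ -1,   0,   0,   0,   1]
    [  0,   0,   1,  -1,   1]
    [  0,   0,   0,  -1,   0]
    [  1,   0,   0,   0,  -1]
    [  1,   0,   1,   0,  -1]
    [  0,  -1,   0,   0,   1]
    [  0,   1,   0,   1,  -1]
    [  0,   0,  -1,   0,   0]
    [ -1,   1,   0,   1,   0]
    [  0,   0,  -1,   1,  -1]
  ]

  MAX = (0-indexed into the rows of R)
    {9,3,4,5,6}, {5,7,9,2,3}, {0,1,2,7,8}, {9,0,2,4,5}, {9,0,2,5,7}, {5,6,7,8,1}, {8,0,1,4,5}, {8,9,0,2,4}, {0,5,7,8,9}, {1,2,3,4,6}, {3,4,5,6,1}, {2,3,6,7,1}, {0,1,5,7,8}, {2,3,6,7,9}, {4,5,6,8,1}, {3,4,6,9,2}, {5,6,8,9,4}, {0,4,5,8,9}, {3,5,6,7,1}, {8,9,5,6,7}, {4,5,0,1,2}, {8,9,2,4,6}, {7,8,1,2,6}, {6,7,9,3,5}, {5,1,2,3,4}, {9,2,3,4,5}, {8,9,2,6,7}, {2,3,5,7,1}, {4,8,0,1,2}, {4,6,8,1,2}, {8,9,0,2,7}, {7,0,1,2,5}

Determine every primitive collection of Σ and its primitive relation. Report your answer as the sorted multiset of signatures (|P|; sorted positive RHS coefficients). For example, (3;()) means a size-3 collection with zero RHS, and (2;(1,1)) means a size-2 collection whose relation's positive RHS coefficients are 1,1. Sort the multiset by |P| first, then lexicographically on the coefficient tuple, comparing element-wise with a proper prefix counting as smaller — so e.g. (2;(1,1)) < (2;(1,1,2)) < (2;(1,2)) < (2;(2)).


Σ has 7 primitive collections:

  {0,3}:  v_{0} + v_{3} = 0  so sig = (2;())
  {1,9}:  v_{1} + v_{9} = 0  so sig = (2;())
  {0,6}:  v_{0} + v_{6} = v_{8}  so sig = (2;(1))
  {3,8}:  v_{3} + v_{8} = v_{6}  so sig = (2;(1))
  {4,7}:  v_{4} + v_{7} = v_{3}  so sig = (2;(1))
  {2,5,6}:  v_{2} + v_{5} + v_{6} = 0  so sig = (3;())
  {2,5,8}:  v_{2} + v_{5} + v_{8} = v_{0}  so sig = (3;(1))

so the primitive-relation signature multiset is
    |P|=2: 5 collections, coeffs (), (), (1), (1), (1)
    |P|=3: 2 collections, coeffs (), (1)


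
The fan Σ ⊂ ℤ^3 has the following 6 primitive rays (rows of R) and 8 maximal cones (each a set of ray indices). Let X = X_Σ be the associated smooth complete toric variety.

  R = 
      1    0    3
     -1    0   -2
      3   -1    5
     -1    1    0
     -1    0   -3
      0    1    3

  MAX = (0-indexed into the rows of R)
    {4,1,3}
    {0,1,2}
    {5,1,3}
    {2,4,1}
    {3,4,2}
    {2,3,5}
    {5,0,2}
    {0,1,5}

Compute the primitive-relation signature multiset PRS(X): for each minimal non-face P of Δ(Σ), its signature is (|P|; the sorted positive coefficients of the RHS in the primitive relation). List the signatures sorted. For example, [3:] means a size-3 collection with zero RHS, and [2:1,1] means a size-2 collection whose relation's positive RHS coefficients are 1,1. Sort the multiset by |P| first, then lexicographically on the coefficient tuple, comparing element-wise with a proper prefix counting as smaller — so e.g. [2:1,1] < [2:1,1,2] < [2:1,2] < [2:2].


|primitive collections| = 5. Relations:

  P = {0,4}:  v_{0} + v_{4} = 0 — sig = [2:]
  P = {0,3}:  v_{0} + v_{3} = v_{5} — sig = [2:1]
  P = {4,5}:  v_{4} + v_{5} = v_{3} — sig = [2:1]
  P = {1,2,3}:  v_{1} + v_{2} + v_{3} = v_{0} — sig = [3:1]
  P = {1,2,5}:  v_{1} + v_{2} + v_{5} = 2·v_{0} — sig = [3:2]

so the primitive-relation signature multiset is
[[2:], [2:1], [2:1], [3:1], [3:2]]


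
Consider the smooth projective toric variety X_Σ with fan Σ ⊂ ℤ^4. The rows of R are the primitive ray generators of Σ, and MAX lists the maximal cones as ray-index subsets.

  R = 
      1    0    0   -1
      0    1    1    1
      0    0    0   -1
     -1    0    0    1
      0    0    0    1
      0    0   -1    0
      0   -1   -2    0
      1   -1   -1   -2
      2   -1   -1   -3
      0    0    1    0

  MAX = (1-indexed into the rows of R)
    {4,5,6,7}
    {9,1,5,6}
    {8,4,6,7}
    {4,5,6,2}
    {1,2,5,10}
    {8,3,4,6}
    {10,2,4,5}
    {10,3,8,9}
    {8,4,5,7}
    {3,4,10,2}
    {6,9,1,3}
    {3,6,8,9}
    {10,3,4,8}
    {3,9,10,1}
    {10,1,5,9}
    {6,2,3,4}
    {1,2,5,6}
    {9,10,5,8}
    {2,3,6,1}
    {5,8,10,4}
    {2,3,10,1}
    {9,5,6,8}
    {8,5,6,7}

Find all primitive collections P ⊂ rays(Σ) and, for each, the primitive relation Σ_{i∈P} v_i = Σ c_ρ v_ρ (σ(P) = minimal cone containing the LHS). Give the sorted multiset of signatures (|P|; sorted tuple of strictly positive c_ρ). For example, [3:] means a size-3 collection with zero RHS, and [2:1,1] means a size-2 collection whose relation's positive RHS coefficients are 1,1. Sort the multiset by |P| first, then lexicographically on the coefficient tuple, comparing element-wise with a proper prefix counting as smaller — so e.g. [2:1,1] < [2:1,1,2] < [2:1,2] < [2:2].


|primitive collections| = 13. Relations:

  {1,4}:  v_{1} + v_{4} = 0  so sig = [2:]
  {3,5}:  v_{3} + v_{5} = 0  so sig = [2:]
  {6,10}:  v_{6} + v_{10} = 0  so sig = [2:]
  {1,8}:  v_{1} + v_{8} = v_{9}  so sig = [2:1]
  {2,8}:  v_{2} + v_{8} = v_{1}  so sig = [2:1]
  {4,9}:  v_{4} + v_{9} = v_{8}  so sig = [2:1]
  {2,7}:  v_{2} + v_{7} = v_{5} + v_{6}  so sig = [2:1,1]
  {1,7}:  v_{1} + v_{7} = v_{5} + v_{6} + v_{8}  so sig = [2:1,1,1]
  {3,7}:  v_{3} + v_{7} = v_{4} + v_{6} + v_{8}  so sig = [2:1,1,1]
  {7,10}:  v_{7} + v_{10} = v_{4} + v_{5} + v_{8}  so sig = [2:1,1,1]
  {7,9}:  v_{7} + v_{9} = v_{5} + v_{6} + 2·v_{8}  so sig = [2:1,1,2]
  {2,9}:  v_{2} + v_{9} = 2·v_{1}  so sig = [2:2]
  {4,5,6,8}:  v_{4} + v_{5} + v_{6} + v_{8} = v_{7}  so sig = [4:1]

so the primitive-relation signature multiset is
[[2:], [2:], [2:], [2:1], [2:1], [2:1], [2:1,1], [2:1,1,1], [2:1,1,1], [2:1,1,1], [2:1,1,2], [2:2], [4:1]]


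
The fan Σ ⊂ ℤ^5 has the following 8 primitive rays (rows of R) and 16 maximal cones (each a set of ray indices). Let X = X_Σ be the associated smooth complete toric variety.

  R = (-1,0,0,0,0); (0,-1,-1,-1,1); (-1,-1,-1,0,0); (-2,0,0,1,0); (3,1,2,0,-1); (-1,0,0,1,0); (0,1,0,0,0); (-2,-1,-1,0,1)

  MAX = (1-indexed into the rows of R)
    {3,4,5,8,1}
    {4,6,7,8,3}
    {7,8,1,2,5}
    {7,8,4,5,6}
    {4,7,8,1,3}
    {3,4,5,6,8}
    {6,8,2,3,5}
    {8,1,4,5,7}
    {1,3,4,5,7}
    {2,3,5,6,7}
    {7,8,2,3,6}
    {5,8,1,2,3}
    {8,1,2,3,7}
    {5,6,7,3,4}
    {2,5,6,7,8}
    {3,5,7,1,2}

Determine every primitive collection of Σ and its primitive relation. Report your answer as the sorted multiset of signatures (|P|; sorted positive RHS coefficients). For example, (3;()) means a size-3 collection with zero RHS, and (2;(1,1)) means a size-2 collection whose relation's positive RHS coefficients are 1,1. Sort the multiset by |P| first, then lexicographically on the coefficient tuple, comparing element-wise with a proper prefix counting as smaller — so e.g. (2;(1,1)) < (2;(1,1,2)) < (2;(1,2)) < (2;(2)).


Δ(Σ) — 8 vertices, 3 min non-faces:

  P = {1,6}:  v_{1} + v_{6} = v_{4}  so sig = (2;(1))
  P = {2,4}:  v_{2} + v_{4} = v_{8}  so sig = (2;(1))
  P = {3,5,7,8}:  v_{3} + v_{5} + v_{7} + v_{8} = 0  so sig = (4;())

Sorted signature multiset PRS(X):
    (2;(1))
    (2;(1))
    (4;())
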